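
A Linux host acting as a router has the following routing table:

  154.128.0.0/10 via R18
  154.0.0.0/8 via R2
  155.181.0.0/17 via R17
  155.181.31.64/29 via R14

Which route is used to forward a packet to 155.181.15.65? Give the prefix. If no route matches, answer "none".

Entries matching 155.181.15.65:
  155.181.0.0/17 (155.181.0.0 - 155.181.127.255)
Most specific is 155.181.0.0/17.

155.181.0.0/17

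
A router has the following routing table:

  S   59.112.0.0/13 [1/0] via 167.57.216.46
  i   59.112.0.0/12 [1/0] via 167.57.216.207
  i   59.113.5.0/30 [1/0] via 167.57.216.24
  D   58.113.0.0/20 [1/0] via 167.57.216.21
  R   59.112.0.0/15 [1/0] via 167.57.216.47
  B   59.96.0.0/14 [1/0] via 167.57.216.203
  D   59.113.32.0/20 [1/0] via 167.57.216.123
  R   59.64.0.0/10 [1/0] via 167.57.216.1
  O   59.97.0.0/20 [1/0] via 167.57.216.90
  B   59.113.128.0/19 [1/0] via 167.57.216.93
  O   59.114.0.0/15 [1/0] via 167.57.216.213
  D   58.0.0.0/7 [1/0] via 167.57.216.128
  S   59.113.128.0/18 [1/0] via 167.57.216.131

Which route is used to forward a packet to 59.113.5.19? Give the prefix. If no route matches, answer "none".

59.112.0.0/15

Entries matching 59.113.5.19:
  58.0.0.0/7 (58.0.0.0 - 59.255.255.255)
  59.64.0.0/10 (59.64.0.0 - 59.127.255.255)
  59.112.0.0/12 (59.112.0.0 - 59.127.255.255)
  59.112.0.0/13 (59.112.0.0 - 59.119.255.255)
  59.112.0.0/15 (59.112.0.0 - 59.113.255.255)
Most specific is 59.112.0.0/15.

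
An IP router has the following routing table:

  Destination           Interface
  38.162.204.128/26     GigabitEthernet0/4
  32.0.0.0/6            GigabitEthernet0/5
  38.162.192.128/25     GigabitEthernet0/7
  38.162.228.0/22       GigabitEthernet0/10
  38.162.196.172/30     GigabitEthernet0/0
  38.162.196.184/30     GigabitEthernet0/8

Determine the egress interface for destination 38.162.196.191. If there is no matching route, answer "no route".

no route

No entry's prefix contains 38.162.196.191; there is no default route.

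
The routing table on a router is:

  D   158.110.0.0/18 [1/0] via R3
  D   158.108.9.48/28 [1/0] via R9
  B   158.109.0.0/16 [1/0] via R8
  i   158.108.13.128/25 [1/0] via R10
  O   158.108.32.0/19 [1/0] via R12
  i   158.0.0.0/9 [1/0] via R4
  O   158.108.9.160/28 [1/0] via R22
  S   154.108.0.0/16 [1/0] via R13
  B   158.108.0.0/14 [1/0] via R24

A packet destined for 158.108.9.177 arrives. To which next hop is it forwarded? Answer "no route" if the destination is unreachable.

Routes whose prefix contains 158.108.9.177:
  158.0.0.0/9 (158.0.0.0 - 158.127.255.255) -> R4
  158.108.0.0/14 (158.108.0.0 - 158.111.255.255) -> R24
More-specific entries that do NOT match:
  158.108.9.48/28 (158.108.9.48 - 158.108.9.63) does not contain 158.108.9.177
  158.108.9.160/28 (158.108.9.160 - 158.108.9.175) does not contain 158.108.9.177
  158.108.13.128/25 (158.108.13.128 - 158.108.13.255) does not contain 158.108.9.177
  158.108.32.0/19 (158.108.32.0 - 158.108.63.255) does not contain 158.108.9.177
  158.110.0.0/18 (158.110.0.0 - 158.110.63.255) does not contain 158.108.9.177
  158.109.0.0/16 (158.109.0.0 - 158.109.255.255) does not contain 158.108.9.177
  154.108.0.0/16 (154.108.0.0 - 154.108.255.255) does not contain 158.108.9.177
Longest matching prefix is /14 -> next hop R24.

R24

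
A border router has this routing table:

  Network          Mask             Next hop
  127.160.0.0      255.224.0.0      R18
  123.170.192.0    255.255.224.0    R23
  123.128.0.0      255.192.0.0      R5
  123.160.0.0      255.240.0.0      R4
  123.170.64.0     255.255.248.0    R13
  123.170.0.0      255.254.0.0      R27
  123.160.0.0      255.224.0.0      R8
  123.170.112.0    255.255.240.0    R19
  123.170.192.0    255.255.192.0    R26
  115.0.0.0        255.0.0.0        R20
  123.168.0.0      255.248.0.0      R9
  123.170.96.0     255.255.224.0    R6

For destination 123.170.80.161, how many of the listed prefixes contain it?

5

Prefixes containing 123.170.80.161:
  123.128.0.0/10 (123.128.0.0 - 123.191.255.255)
  123.160.0.0/11 (123.160.0.0 - 123.191.255.255)
  123.160.0.0/12 (123.160.0.0 - 123.175.255.255)
  123.168.0.0/13 (123.168.0.0 - 123.175.255.255)
  123.170.0.0/15 (123.170.0.0 - 123.171.255.255)
Total matching entries: 5.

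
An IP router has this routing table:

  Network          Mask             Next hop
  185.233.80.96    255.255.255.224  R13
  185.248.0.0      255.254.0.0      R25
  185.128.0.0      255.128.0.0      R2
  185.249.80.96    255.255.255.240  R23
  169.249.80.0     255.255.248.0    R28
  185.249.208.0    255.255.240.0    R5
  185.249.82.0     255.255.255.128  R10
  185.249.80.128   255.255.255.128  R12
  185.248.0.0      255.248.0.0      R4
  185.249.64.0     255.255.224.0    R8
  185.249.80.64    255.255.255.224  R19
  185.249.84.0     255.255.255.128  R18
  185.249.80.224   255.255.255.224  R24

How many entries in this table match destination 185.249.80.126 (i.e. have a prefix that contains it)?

4

Prefixes containing 185.249.80.126:
  185.128.0.0/9 (185.128.0.0 - 185.255.255.255)
  185.248.0.0/13 (185.248.0.0 - 185.255.255.255)
  185.248.0.0/15 (185.248.0.0 - 185.249.255.255)
  185.249.64.0/19 (185.249.64.0 - 185.249.95.255)
Total matching entries: 4.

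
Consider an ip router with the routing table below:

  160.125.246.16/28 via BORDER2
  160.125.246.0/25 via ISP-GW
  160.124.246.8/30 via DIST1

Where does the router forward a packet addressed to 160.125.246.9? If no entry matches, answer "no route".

Routes whose prefix contains 160.125.246.9:
  160.125.246.0/25 (160.125.246.0 - 160.125.246.127) -> ISP-GW
More-specific entries that do NOT match:
  160.124.246.8/30 (160.124.246.8 - 160.124.246.11) does not contain 160.125.246.9
  160.125.246.16/28 (160.125.246.16 - 160.125.246.31) does not contain 160.125.246.9
Longest matching prefix is /25 -> next hop ISP-GW.

ISP-GW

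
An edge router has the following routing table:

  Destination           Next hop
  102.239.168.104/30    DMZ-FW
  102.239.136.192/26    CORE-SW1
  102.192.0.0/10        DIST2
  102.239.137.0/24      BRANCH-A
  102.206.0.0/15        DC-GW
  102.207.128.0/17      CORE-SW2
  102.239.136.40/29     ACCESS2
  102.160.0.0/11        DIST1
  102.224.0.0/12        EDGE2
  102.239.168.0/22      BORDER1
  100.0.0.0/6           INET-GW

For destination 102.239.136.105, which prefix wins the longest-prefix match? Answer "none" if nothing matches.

102.224.0.0/12

Entries matching 102.239.136.105:
  100.0.0.0/6 (100.0.0.0 - 103.255.255.255)
  102.192.0.0/10 (102.192.0.0 - 102.255.255.255)
  102.224.0.0/12 (102.224.0.0 - 102.239.255.255)
Most specific is 102.224.0.0/12.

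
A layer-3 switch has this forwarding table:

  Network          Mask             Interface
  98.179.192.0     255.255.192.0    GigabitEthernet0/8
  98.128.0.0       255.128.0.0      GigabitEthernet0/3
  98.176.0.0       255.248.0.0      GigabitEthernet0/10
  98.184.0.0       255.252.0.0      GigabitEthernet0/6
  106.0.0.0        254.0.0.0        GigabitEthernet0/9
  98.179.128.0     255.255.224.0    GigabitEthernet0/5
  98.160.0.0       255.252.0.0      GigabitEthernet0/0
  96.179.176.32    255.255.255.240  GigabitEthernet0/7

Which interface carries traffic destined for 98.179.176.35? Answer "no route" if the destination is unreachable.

Routes whose prefix contains 98.179.176.35:
  98.128.0.0/9 (98.128.0.0 - 98.255.255.255) -> GigabitEthernet0/3
  98.176.0.0/13 (98.176.0.0 - 98.183.255.255) -> GigabitEthernet0/10
More-specific entries that do NOT match:
  96.179.176.32/28 (96.179.176.32 - 96.179.176.47) does not contain 98.179.176.35
  98.179.128.0/19 (98.179.128.0 - 98.179.159.255) does not contain 98.179.176.35
  98.179.192.0/18 (98.179.192.0 - 98.179.255.255) does not contain 98.179.176.35
  98.184.0.0/14 (98.184.0.0 - 98.187.255.255) does not contain 98.179.176.35
  98.160.0.0/14 (98.160.0.0 - 98.163.255.255) does not contain 98.179.176.35
Longest matching prefix is /13 -> interface GigabitEthernet0/10.

GigabitEthernet0/10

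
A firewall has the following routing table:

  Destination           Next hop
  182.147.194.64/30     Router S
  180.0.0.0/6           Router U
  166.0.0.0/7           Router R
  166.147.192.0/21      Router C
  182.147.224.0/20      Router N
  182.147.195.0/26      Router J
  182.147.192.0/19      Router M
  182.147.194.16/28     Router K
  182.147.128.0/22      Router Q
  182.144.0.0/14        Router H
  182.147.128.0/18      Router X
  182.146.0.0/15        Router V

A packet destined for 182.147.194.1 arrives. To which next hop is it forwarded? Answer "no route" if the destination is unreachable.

Router M

Routes whose prefix contains 182.147.194.1:
  180.0.0.0/6 (180.0.0.0 - 183.255.255.255) -> Router U
  182.144.0.0/14 (182.144.0.0 - 182.147.255.255) -> Router H
  182.146.0.0/15 (182.146.0.0 - 182.147.255.255) -> Router V
  182.147.192.0/19 (182.147.192.0 - 182.147.223.255) -> Router M
More-specific entries that do NOT match:
  182.147.194.64/30 (182.147.194.64 - 182.147.194.67) does not contain 182.147.194.1
  182.147.194.16/28 (182.147.194.16 - 182.147.194.31) does not contain 182.147.194.1
  182.147.195.0/26 (182.147.195.0 - 182.147.195.63) does not contain 182.147.194.1
  182.147.128.0/22 (182.147.128.0 - 182.147.131.255) does not contain 182.147.194.1
  166.147.192.0/21 (166.147.192.0 - 166.147.199.255) does not contain 182.147.194.1
  182.147.224.0/20 (182.147.224.0 - 182.147.239.255) does not contain 182.147.194.1
Longest matching prefix is /19 -> next hop Router M.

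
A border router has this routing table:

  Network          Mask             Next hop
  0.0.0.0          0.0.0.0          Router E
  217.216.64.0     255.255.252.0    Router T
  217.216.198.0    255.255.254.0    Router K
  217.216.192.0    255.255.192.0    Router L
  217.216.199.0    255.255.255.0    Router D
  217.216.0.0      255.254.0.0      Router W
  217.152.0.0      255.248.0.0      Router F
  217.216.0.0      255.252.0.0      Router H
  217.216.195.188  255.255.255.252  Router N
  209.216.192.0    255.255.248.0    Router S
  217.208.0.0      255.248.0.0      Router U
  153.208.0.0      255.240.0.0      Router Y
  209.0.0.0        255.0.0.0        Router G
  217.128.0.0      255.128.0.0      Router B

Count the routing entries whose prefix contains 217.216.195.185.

5

Prefixes containing 217.216.195.185:
  0.0.0.0/0 (default, matches everything)
  217.128.0.0/9 (217.128.0.0 - 217.255.255.255)
  217.216.0.0/14 (217.216.0.0 - 217.219.255.255)
  217.216.0.0/15 (217.216.0.0 - 217.217.255.255)
  217.216.192.0/18 (217.216.192.0 - 217.216.255.255)
Total matching entries: 5.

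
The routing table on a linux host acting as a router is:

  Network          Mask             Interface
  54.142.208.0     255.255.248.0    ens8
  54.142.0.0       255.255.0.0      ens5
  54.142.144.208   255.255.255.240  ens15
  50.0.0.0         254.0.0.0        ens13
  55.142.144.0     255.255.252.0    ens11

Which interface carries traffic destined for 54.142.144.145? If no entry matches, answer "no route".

ens5

Routes whose prefix contains 54.142.144.145:
  54.142.0.0/16 (54.142.0.0 - 54.142.255.255) -> ens5
More-specific entries that do NOT match:
  54.142.144.208/28 (54.142.144.208 - 54.142.144.223) does not contain 54.142.144.145
  55.142.144.0/22 (55.142.144.0 - 55.142.147.255) does not contain 54.142.144.145
  54.142.208.0/21 (54.142.208.0 - 54.142.215.255) does not contain 54.142.144.145
Longest matching prefix is /16 -> interface ens5.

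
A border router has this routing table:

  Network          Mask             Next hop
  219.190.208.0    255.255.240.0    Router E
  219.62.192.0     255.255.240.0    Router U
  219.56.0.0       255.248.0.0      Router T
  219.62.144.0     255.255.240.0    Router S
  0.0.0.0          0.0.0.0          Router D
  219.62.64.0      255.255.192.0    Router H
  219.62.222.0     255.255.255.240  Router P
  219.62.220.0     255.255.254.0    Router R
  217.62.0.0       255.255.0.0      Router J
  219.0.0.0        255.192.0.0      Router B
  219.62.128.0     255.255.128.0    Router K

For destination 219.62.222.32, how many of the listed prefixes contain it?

4

Prefixes containing 219.62.222.32:
  0.0.0.0/0 (default, matches everything)
  219.0.0.0/10 (219.0.0.0 - 219.63.255.255)
  219.56.0.0/13 (219.56.0.0 - 219.63.255.255)
  219.62.128.0/17 (219.62.128.0 - 219.62.255.255)
Total matching entries: 4.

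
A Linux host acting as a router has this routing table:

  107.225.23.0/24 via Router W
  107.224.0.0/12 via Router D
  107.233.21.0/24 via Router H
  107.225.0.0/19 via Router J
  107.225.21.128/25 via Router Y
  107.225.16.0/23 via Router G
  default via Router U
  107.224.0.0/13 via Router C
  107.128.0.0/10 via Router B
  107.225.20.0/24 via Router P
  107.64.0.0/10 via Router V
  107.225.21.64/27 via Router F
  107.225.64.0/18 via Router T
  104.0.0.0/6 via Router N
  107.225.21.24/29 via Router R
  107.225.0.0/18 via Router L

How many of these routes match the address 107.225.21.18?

Prefixes containing 107.225.21.18:
  0.0.0.0/0 (default, matches everything)
  104.0.0.0/6 (104.0.0.0 - 107.255.255.255)
  107.224.0.0/12 (107.224.0.0 - 107.239.255.255)
  107.224.0.0/13 (107.224.0.0 - 107.231.255.255)
  107.225.0.0/18 (107.225.0.0 - 107.225.63.255)
  107.225.0.0/19 (107.225.0.0 - 107.225.31.255)
Total matching entries: 6.

6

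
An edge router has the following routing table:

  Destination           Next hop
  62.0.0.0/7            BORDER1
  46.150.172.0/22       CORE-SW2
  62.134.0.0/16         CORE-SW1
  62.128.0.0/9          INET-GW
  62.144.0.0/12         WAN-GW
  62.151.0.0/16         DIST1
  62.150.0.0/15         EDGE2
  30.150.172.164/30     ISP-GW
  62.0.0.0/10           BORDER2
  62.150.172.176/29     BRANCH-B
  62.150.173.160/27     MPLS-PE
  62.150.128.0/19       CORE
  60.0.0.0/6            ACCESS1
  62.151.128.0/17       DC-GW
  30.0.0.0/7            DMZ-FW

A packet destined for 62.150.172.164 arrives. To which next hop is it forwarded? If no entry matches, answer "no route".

Routes whose prefix contains 62.150.172.164:
  60.0.0.0/6 (60.0.0.0 - 63.255.255.255) -> ACCESS1
  62.0.0.0/7 (62.0.0.0 - 63.255.255.255) -> BORDER1
  62.128.0.0/9 (62.128.0.0 - 62.255.255.255) -> INET-GW
  62.144.0.0/12 (62.144.0.0 - 62.159.255.255) -> WAN-GW
  62.150.0.0/15 (62.150.0.0 - 62.151.255.255) -> EDGE2
More-specific entries that do NOT match:
  30.150.172.164/30 (30.150.172.164 - 30.150.172.167) does not contain 62.150.172.164
  62.150.172.176/29 (62.150.172.176 - 62.150.172.183) does not contain 62.150.172.164
  62.150.173.160/27 (62.150.173.160 - 62.150.173.191) does not contain 62.150.172.164
  46.150.172.0/22 (46.150.172.0 - 46.150.175.255) does not contain 62.150.172.164
  62.150.128.0/19 (62.150.128.0 - 62.150.159.255) does not contain 62.150.172.164
  62.151.128.0/17 (62.151.128.0 - 62.151.255.255) does not contain 62.150.172.164
  62.134.0.0/16 (62.134.0.0 - 62.134.255.255) does not contain 62.150.172.164
  62.151.0.0/16 (62.151.0.0 - 62.151.255.255) does not contain 62.150.172.164
Longest matching prefix is /15 -> next hop EDGE2.

EDGE2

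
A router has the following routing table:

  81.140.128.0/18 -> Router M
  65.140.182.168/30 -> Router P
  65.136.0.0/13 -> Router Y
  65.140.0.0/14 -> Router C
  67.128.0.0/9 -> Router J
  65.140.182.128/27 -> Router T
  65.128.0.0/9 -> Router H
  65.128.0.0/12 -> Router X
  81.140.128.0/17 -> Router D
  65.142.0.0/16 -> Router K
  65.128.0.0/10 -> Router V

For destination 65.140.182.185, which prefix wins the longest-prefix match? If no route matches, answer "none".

Entries matching 65.140.182.185:
  65.128.0.0/9 (65.128.0.0 - 65.255.255.255)
  65.128.0.0/10 (65.128.0.0 - 65.191.255.255)
  65.128.0.0/12 (65.128.0.0 - 65.143.255.255)
  65.136.0.0/13 (65.136.0.0 - 65.143.255.255)
  65.140.0.0/14 (65.140.0.0 - 65.143.255.255)
Most specific is 65.140.0.0/14.

65.140.0.0/14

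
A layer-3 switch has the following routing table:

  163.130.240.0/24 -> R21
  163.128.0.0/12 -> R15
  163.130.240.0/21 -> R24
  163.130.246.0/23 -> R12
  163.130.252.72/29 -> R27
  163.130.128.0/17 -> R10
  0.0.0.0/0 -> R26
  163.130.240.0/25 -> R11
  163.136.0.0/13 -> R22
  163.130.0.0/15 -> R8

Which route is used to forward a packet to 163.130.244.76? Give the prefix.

Entries matching 163.130.244.76:
  0.0.0.0/0 (default, matches everything)
  163.128.0.0/12 (163.128.0.0 - 163.143.255.255)
  163.130.0.0/15 (163.130.0.0 - 163.131.255.255)
  163.130.128.0/17 (163.130.128.0 - 163.130.255.255)
  163.130.240.0/21 (163.130.240.0 - 163.130.247.255)
Most specific is 163.130.240.0/21.

163.130.240.0/21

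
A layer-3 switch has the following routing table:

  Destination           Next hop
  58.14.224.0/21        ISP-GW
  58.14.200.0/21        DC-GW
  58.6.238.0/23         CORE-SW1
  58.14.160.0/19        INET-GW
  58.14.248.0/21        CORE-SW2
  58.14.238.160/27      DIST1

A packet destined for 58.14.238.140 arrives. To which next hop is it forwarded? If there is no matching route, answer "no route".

no route

No entry's prefix contains 58.14.238.140; there is no default route.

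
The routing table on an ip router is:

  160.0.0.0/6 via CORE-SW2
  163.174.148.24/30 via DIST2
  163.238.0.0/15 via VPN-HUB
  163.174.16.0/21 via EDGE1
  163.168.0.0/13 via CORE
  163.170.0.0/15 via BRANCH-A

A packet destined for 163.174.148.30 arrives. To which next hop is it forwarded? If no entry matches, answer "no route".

CORE

Routes whose prefix contains 163.174.148.30:
  160.0.0.0/6 (160.0.0.0 - 163.255.255.255) -> CORE-SW2
  163.168.0.0/13 (163.168.0.0 - 163.175.255.255) -> CORE
More-specific entries that do NOT match:
  163.174.148.24/30 (163.174.148.24 - 163.174.148.27) does not contain 163.174.148.30
  163.174.16.0/21 (163.174.16.0 - 163.174.23.255) does not contain 163.174.148.30
  163.238.0.0/15 (163.238.0.0 - 163.239.255.255) does not contain 163.174.148.30
  163.170.0.0/15 (163.170.0.0 - 163.171.255.255) does not contain 163.174.148.30
Longest matching prefix is /13 -> next hop CORE.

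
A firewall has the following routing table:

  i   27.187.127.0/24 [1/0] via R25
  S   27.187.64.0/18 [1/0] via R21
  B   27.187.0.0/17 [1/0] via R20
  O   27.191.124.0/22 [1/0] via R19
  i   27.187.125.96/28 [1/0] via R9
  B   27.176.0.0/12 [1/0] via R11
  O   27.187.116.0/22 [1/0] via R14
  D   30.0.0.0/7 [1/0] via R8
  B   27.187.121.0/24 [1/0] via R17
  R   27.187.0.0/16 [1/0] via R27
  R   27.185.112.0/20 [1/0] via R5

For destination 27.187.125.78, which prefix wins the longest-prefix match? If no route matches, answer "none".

Entries matching 27.187.125.78:
  27.176.0.0/12 (27.176.0.0 - 27.191.255.255)
  27.187.0.0/16 (27.187.0.0 - 27.187.255.255)
  27.187.0.0/17 (27.187.0.0 - 27.187.127.255)
  27.187.64.0/18 (27.187.64.0 - 27.187.127.255)
Most specific is 27.187.64.0/18.

27.187.64.0/18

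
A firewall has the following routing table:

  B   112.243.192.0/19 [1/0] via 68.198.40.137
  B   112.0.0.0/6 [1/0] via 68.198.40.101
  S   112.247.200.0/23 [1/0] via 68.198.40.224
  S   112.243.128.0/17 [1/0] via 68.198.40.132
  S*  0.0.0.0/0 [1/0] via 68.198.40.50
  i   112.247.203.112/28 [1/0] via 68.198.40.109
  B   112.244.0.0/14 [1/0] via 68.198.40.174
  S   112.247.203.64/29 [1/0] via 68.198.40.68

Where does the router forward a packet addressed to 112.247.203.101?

Routes whose prefix contains 112.247.203.101:
  0.0.0.0/0 (default, matches everything) -> 68.198.40.50
  112.0.0.0/6 (112.0.0.0 - 115.255.255.255) -> 68.198.40.101
  112.244.0.0/14 (112.244.0.0 - 112.247.255.255) -> 68.198.40.174
More-specific entries that do NOT match:
  112.247.203.64/29 (112.247.203.64 - 112.247.203.71) does not contain 112.247.203.101
  112.247.203.112/28 (112.247.203.112 - 112.247.203.127) does not contain 112.247.203.101
  112.247.200.0/23 (112.247.200.0 - 112.247.201.255) does not contain 112.247.203.101
  112.243.192.0/19 (112.243.192.0 - 112.243.223.255) does not contain 112.247.203.101
  112.243.128.0/17 (112.243.128.0 - 112.243.255.255) does not contain 112.247.203.101
Longest matching prefix is /14 -> next hop 68.198.40.174.

68.198.40.174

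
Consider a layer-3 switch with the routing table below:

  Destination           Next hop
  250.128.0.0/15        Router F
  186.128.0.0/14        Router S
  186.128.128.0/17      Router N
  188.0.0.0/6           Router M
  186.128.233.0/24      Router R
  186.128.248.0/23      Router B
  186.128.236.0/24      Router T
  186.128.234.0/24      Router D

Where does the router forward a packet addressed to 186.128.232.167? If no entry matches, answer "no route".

Routes whose prefix contains 186.128.232.167:
  186.128.0.0/14 (186.128.0.0 - 186.131.255.255) -> Router S
  186.128.128.0/17 (186.128.128.0 - 186.128.255.255) -> Router N
More-specific entries that do NOT match:
  186.128.233.0/24 (186.128.233.0 - 186.128.233.255) does not contain 186.128.232.167
  186.128.236.0/24 (186.128.236.0 - 186.128.236.255) does not contain 186.128.232.167
  186.128.234.0/24 (186.128.234.0 - 186.128.234.255) does not contain 186.128.232.167
  186.128.248.0/23 (186.128.248.0 - 186.128.249.255) does not contain 186.128.232.167
Longest matching prefix is /17 -> next hop Router N.

Router N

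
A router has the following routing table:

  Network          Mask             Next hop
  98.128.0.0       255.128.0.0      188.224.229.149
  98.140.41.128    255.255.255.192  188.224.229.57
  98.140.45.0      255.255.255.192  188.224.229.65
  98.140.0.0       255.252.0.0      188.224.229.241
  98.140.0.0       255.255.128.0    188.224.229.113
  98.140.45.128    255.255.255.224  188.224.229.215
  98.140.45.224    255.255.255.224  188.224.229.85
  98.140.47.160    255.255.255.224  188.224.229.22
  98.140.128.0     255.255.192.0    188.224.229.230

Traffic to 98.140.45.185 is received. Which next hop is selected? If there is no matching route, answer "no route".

188.224.229.113

Routes whose prefix contains 98.140.45.185:
  98.128.0.0/9 (98.128.0.0 - 98.255.255.255) -> 188.224.229.149
  98.140.0.0/14 (98.140.0.0 - 98.143.255.255) -> 188.224.229.241
  98.140.0.0/17 (98.140.0.0 - 98.140.127.255) -> 188.224.229.113
More-specific entries that do NOT match:
  98.140.45.128/27 (98.140.45.128 - 98.140.45.159) does not contain 98.140.45.185
  98.140.45.224/27 (98.140.45.224 - 98.140.45.255) does not contain 98.140.45.185
  98.140.47.160/27 (98.140.47.160 - 98.140.47.191) does not contain 98.140.45.185
  98.140.41.128/26 (98.140.41.128 - 98.140.41.191) does not contain 98.140.45.185
  98.140.45.0/26 (98.140.45.0 - 98.140.45.63) does not contain 98.140.45.185
  98.140.128.0/18 (98.140.128.0 - 98.140.191.255) does not contain 98.140.45.185
Longest matching prefix is /17 -> next hop 188.224.229.113.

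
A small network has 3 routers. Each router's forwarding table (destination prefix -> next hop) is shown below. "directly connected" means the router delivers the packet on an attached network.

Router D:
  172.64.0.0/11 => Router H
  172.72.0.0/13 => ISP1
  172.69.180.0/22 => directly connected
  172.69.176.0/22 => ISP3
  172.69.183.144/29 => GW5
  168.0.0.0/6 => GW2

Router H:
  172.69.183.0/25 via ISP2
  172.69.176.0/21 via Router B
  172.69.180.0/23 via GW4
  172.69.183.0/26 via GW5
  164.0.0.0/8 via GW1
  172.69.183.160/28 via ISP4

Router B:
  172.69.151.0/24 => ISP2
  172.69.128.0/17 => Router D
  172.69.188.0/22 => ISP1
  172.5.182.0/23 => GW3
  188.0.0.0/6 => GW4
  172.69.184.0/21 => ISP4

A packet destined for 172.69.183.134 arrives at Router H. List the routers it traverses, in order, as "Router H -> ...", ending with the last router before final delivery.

Router H -> Router B -> Router D

At Router H: longest match for 172.69.183.134 is 172.69.176.0/21 -> Router B
At Router B: longest match for 172.69.183.134 is 172.69.128.0/17 -> Router D
At Router D: longest match for 172.69.183.134 is 172.69.180.0/22 -> directly connected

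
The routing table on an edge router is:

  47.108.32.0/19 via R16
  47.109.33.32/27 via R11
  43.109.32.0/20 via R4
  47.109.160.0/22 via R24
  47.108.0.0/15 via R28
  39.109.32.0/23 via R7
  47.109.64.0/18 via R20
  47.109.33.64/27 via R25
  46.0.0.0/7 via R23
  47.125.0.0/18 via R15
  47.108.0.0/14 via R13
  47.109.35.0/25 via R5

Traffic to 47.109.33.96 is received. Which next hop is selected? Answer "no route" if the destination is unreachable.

Routes whose prefix contains 47.109.33.96:
  46.0.0.0/7 (46.0.0.0 - 47.255.255.255) -> R23
  47.108.0.0/14 (47.108.0.0 - 47.111.255.255) -> R13
  47.108.0.0/15 (47.108.0.0 - 47.109.255.255) -> R28
More-specific entries that do NOT match:
  47.109.33.32/27 (47.109.33.32 - 47.109.33.63) does not contain 47.109.33.96
  47.109.33.64/27 (47.109.33.64 - 47.109.33.95) does not contain 47.109.33.96
  47.109.35.0/25 (47.109.35.0 - 47.109.35.127) does not contain 47.109.33.96
  39.109.32.0/23 (39.109.32.0 - 39.109.33.255) does not contain 47.109.33.96
  47.109.160.0/22 (47.109.160.0 - 47.109.163.255) does not contain 47.109.33.96
  43.109.32.0/20 (43.109.32.0 - 43.109.47.255) does not contain 47.109.33.96
  47.108.32.0/19 (47.108.32.0 - 47.108.63.255) does not contain 47.109.33.96
  47.109.64.0/18 (47.109.64.0 - 47.109.127.255) does not contain 47.109.33.96
  47.125.0.0/18 (47.125.0.0 - 47.125.63.255) does not contain 47.109.33.96
Longest matching prefix is /15 -> next hop R28.

R28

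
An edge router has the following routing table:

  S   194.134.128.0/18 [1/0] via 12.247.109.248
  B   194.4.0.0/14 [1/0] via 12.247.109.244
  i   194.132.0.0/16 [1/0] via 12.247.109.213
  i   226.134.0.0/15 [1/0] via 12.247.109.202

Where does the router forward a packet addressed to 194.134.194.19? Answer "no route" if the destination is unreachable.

no route

No entry's prefix contains 194.134.194.19; there is no default route.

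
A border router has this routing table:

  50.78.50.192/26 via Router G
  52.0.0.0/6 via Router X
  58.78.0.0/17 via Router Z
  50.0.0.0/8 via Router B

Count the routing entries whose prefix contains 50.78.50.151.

Prefixes containing 50.78.50.151:
  50.0.0.0/8 (50.0.0.0 - 50.255.255.255)
Total matching entries: 1.

1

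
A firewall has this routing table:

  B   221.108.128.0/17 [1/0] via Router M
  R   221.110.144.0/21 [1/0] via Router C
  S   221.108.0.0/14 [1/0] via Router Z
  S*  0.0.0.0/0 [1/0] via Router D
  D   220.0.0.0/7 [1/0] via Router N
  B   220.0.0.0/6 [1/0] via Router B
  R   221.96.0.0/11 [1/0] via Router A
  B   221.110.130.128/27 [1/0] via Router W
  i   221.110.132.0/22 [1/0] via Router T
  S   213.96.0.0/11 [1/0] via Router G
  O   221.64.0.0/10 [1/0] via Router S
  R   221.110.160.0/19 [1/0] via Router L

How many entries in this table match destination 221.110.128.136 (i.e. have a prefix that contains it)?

Prefixes containing 221.110.128.136:
  0.0.0.0/0 (default, matches everything)
  220.0.0.0/6 (220.0.0.0 - 223.255.255.255)
  220.0.0.0/7 (220.0.0.0 - 221.255.255.255)
  221.64.0.0/10 (221.64.0.0 - 221.127.255.255)
  221.96.0.0/11 (221.96.0.0 - 221.127.255.255)
  221.108.0.0/14 (221.108.0.0 - 221.111.255.255)
Total matching entries: 6.

6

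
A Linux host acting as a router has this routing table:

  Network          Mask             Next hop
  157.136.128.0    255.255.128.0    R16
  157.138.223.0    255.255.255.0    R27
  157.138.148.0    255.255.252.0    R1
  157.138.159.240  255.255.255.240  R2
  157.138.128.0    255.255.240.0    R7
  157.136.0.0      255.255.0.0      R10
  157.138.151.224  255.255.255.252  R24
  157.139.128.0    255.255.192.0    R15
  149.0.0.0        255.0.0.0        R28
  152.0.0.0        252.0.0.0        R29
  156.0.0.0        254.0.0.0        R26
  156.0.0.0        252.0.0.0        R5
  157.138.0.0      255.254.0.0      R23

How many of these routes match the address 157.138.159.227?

Prefixes containing 157.138.159.227:
  156.0.0.0/6 (156.0.0.0 - 159.255.255.255)
  156.0.0.0/7 (156.0.0.0 - 157.255.255.255)
  157.138.0.0/15 (157.138.0.0 - 157.139.255.255)
Total matching entries: 3.

3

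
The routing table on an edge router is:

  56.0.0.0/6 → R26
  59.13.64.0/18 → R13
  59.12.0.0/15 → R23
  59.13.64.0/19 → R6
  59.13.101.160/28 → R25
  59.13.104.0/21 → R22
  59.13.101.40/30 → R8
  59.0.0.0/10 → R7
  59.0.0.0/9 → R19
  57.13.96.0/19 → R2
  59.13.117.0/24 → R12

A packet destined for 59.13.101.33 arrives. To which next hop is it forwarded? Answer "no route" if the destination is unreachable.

Routes whose prefix contains 59.13.101.33:
  56.0.0.0/6 (56.0.0.0 - 59.255.255.255) -> R26
  59.0.0.0/9 (59.0.0.0 - 59.127.255.255) -> R19
  59.0.0.0/10 (59.0.0.0 - 59.63.255.255) -> R7
  59.12.0.0/15 (59.12.0.0 - 59.13.255.255) -> R23
  59.13.64.0/18 (59.13.64.0 - 59.13.127.255) -> R13
More-specific entries that do NOT match:
  59.13.101.40/30 (59.13.101.40 - 59.13.101.43) does not contain 59.13.101.33
  59.13.101.160/28 (59.13.101.160 - 59.13.101.175) does not contain 59.13.101.33
  59.13.117.0/24 (59.13.117.0 - 59.13.117.255) does not contain 59.13.101.33
  59.13.104.0/21 (59.13.104.0 - 59.13.111.255) does not contain 59.13.101.33
  59.13.64.0/19 (59.13.64.0 - 59.13.95.255) does not contain 59.13.101.33
  57.13.96.0/19 (57.13.96.0 - 57.13.127.255) does not contain 59.13.101.33
Longest matching prefix is /18 -> next hop R13.

R13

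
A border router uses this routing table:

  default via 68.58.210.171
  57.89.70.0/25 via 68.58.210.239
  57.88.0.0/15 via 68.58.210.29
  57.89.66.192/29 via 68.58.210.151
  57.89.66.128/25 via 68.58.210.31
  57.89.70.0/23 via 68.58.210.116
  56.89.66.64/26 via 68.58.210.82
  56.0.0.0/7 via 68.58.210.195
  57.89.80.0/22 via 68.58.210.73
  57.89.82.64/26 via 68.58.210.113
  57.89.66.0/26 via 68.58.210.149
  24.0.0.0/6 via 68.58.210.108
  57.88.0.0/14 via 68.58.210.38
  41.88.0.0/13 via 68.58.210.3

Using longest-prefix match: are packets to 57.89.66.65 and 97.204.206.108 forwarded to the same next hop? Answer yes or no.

57.89.66.65: longest match 57.88.0.0/15 -> 68.58.210.29
97.204.206.108: longest match 0.0.0.0/0 -> 68.58.210.171

no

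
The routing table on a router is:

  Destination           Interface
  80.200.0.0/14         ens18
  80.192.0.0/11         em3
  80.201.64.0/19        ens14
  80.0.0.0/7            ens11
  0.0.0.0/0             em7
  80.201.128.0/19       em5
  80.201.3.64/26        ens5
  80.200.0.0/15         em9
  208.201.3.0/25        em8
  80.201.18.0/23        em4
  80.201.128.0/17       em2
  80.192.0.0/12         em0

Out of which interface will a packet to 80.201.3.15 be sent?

Routes whose prefix contains 80.201.3.15:
  0.0.0.0/0 (default, matches everything) -> em7
  80.0.0.0/7 (80.0.0.0 - 81.255.255.255) -> ens11
  80.192.0.0/11 (80.192.0.0 - 80.223.255.255) -> em3
  80.192.0.0/12 (80.192.0.0 - 80.207.255.255) -> em0
  80.200.0.0/14 (80.200.0.0 - 80.203.255.255) -> ens18
  80.200.0.0/15 (80.200.0.0 - 80.201.255.255) -> em9
More-specific entries that do NOT match:
  80.201.3.64/26 (80.201.3.64 - 80.201.3.127) does not contain 80.201.3.15
  208.201.3.0/25 (208.201.3.0 - 208.201.3.127) does not contain 80.201.3.15
  80.201.18.0/23 (80.201.18.0 - 80.201.19.255) does not contain 80.201.3.15
  80.201.64.0/19 (80.201.64.0 - 80.201.95.255) does not contain 80.201.3.15
  80.201.128.0/19 (80.201.128.0 - 80.201.159.255) does not contain 80.201.3.15
  80.201.128.0/17 (80.201.128.0 - 80.201.255.255) does not contain 80.201.3.15
Longest matching prefix is /15 -> interface em9.

em9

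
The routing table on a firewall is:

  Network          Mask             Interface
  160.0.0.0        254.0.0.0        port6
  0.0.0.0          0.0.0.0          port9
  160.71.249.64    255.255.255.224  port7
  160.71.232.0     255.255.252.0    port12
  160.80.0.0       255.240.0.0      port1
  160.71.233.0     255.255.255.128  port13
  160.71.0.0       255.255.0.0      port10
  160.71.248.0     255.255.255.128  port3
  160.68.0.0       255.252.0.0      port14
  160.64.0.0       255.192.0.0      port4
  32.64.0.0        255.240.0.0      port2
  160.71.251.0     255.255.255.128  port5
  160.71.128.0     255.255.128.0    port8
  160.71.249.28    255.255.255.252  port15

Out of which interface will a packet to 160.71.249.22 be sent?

port8

Routes whose prefix contains 160.71.249.22:
  0.0.0.0/0 (default, matches everything) -> port9
  160.0.0.0/7 (160.0.0.0 - 161.255.255.255) -> port6
  160.64.0.0/10 (160.64.0.0 - 160.127.255.255) -> port4
  160.68.0.0/14 (160.68.0.0 - 160.71.255.255) -> port14
  160.71.0.0/16 (160.71.0.0 - 160.71.255.255) -> port10
  160.71.128.0/17 (160.71.128.0 - 160.71.255.255) -> port8
More-specific entries that do NOT match:
  160.71.249.28/30 (160.71.249.28 - 160.71.249.31) does not contain 160.71.249.22
  160.71.249.64/27 (160.71.249.64 - 160.71.249.95) does not contain 160.71.249.22
  160.71.233.0/25 (160.71.233.0 - 160.71.233.127) does not contain 160.71.249.22
  160.71.248.0/25 (160.71.248.0 - 160.71.248.127) does not contain 160.71.249.22
  160.71.251.0/25 (160.71.251.0 - 160.71.251.127) does not contain 160.71.249.22
  160.71.232.0/22 (160.71.232.0 - 160.71.235.255) does not contain 160.71.249.22
Longest matching prefix is /17 -> interface port8.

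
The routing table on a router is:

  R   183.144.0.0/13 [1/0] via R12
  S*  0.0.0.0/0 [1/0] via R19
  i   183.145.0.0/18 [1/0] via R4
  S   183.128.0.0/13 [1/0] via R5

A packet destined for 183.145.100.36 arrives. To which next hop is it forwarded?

Routes whose prefix contains 183.145.100.36:
  0.0.0.0/0 (default, matches everything) -> R19
  183.144.0.0/13 (183.144.0.0 - 183.151.255.255) -> R12
More-specific entries that do NOT match:
  183.145.0.0/18 (183.145.0.0 - 183.145.63.255) does not contain 183.145.100.36
Longest matching prefix is /13 -> next hop R12.

R12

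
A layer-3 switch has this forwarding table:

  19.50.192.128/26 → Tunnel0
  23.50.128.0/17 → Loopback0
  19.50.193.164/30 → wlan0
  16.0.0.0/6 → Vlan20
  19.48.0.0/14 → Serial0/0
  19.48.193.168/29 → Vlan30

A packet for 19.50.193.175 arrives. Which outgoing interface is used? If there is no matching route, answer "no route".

Serial0/0

Routes whose prefix contains 19.50.193.175:
  16.0.0.0/6 (16.0.0.0 - 19.255.255.255) -> Vlan20
  19.48.0.0/14 (19.48.0.0 - 19.51.255.255) -> Serial0/0
More-specific entries that do NOT match:
  19.50.193.164/30 (19.50.193.164 - 19.50.193.167) does not contain 19.50.193.175
  19.48.193.168/29 (19.48.193.168 - 19.48.193.175) does not contain 19.50.193.175
  19.50.192.128/26 (19.50.192.128 - 19.50.192.191) does not contain 19.50.193.175
  23.50.128.0/17 (23.50.128.0 - 23.50.255.255) does not contain 19.50.193.175
Longest matching prefix is /14 -> interface Serial0/0.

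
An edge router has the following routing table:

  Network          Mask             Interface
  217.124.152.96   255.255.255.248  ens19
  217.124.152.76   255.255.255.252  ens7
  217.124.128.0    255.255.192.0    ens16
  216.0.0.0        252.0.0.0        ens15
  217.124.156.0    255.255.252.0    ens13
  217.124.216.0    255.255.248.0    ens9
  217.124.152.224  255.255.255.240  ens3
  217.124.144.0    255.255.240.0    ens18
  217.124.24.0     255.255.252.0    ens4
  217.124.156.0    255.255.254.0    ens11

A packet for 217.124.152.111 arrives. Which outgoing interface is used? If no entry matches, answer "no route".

Routes whose prefix contains 217.124.152.111:
  216.0.0.0/6 (216.0.0.0 - 219.255.255.255) -> ens15
  217.124.128.0/18 (217.124.128.0 - 217.124.191.255) -> ens16
  217.124.144.0/20 (217.124.144.0 - 217.124.159.255) -> ens18
More-specific entries that do NOT match:
  217.124.152.76/30 (217.124.152.76 - 217.124.152.79) does not contain 217.124.152.111
  217.124.152.96/29 (217.124.152.96 - 217.124.152.103) does not contain 217.124.152.111
  217.124.152.224/28 (217.124.152.224 - 217.124.152.239) does not contain 217.124.152.111
  217.124.156.0/23 (217.124.156.0 - 217.124.157.255) does not contain 217.124.152.111
  217.124.156.0/22 (217.124.156.0 - 217.124.159.255) does not contain 217.124.152.111
  217.124.24.0/22 (217.124.24.0 - 217.124.27.255) does not contain 217.124.152.111
  217.124.216.0/21 (217.124.216.0 - 217.124.223.255) does not contain 217.124.152.111
Longest matching prefix is /20 -> interface ens18.

ens18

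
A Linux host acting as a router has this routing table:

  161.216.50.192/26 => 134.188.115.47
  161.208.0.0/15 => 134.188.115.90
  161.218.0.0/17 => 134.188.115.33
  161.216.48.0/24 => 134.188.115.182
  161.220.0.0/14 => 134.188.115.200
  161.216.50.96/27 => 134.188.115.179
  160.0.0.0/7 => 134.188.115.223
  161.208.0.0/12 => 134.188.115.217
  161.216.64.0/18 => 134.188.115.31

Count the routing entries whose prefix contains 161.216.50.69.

2

Prefixes containing 161.216.50.69:
  160.0.0.0/7 (160.0.0.0 - 161.255.255.255)
  161.208.0.0/12 (161.208.0.0 - 161.223.255.255)
Total matching entries: 2.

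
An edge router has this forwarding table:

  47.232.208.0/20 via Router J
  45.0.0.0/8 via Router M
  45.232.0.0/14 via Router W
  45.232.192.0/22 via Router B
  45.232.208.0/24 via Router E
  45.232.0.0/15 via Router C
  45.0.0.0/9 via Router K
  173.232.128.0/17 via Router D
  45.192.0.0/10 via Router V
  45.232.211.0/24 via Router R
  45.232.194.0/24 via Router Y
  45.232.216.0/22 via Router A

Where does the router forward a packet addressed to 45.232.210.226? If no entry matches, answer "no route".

Routes whose prefix contains 45.232.210.226:
  45.0.0.0/8 (45.0.0.0 - 45.255.255.255) -> Router M
  45.192.0.0/10 (45.192.0.0 - 45.255.255.255) -> Router V
  45.232.0.0/14 (45.232.0.0 - 45.235.255.255) -> Router W
  45.232.0.0/15 (45.232.0.0 - 45.233.255.255) -> Router C
More-specific entries that do NOT match:
  45.232.208.0/24 (45.232.208.0 - 45.232.208.255) does not contain 45.232.210.226
  45.232.211.0/24 (45.232.211.0 - 45.232.211.255) does not contain 45.232.210.226
  45.232.194.0/24 (45.232.194.0 - 45.232.194.255) does not contain 45.232.210.226
  45.232.192.0/22 (45.232.192.0 - 45.232.195.255) does not contain 45.232.210.226
  45.232.216.0/22 (45.232.216.0 - 45.232.219.255) does not contain 45.232.210.226
  47.232.208.0/20 (47.232.208.0 - 47.232.223.255) does not contain 45.232.210.226
  173.232.128.0/17 (173.232.128.0 - 173.232.255.255) does not contain 45.232.210.226
Longest matching prefix is /15 -> next hop Router C.

Router C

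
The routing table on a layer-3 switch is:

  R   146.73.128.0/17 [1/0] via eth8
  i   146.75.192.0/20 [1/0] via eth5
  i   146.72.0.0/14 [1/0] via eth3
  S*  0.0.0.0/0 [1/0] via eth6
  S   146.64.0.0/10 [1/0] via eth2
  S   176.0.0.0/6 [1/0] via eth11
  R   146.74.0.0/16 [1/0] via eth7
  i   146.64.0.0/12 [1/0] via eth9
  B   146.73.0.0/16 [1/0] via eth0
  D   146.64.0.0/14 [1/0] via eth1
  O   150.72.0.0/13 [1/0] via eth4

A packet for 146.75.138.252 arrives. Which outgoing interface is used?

Routes whose prefix contains 146.75.138.252:
  0.0.0.0/0 (default, matches everything) -> eth6
  146.64.0.0/10 (146.64.0.0 - 146.127.255.255) -> eth2
  146.64.0.0/12 (146.64.0.0 - 146.79.255.255) -> eth9
  146.72.0.0/14 (146.72.0.0 - 146.75.255.255) -> eth3
More-specific entries that do NOT match:
  146.75.192.0/20 (146.75.192.0 - 146.75.207.255) does not contain 146.75.138.252
  146.73.128.0/17 (146.73.128.0 - 146.73.255.255) does not contain 146.75.138.252
  146.74.0.0/16 (146.74.0.0 - 146.74.255.255) does not contain 146.75.138.252
  146.73.0.0/16 (146.73.0.0 - 146.73.255.255) does not contain 146.75.138.252
Longest matching prefix is /14 -> interface eth3.

eth3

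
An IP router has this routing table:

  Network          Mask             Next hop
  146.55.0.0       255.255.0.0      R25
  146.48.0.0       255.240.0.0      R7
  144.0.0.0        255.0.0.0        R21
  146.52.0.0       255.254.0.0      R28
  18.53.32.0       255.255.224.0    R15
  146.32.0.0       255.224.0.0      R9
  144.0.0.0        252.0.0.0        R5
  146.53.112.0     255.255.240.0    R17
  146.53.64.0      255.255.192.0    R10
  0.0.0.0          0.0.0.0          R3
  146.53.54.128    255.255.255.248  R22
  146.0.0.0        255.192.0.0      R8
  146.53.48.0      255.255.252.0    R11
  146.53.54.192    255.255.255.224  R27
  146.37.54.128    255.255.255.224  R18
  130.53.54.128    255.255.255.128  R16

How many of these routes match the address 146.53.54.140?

Prefixes containing 146.53.54.140:
  0.0.0.0/0 (default, matches everything)
  144.0.0.0/6 (144.0.0.0 - 147.255.255.255)
  146.0.0.0/10 (146.0.0.0 - 146.63.255.255)
  146.32.0.0/11 (146.32.0.0 - 146.63.255.255)
  146.48.0.0/12 (146.48.0.0 - 146.63.255.255)
  146.52.0.0/15 (146.52.0.0 - 146.53.255.255)
Total matching entries: 6.

6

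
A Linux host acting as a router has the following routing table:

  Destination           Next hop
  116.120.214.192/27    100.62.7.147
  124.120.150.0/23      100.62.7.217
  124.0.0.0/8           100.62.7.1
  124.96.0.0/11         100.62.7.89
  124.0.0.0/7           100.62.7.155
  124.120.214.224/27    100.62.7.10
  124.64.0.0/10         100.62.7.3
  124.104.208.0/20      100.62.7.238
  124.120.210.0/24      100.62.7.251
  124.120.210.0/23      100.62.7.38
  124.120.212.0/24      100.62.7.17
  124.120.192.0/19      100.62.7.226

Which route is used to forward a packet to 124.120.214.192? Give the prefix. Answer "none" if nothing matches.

124.120.192.0/19

Entries matching 124.120.214.192:
  124.0.0.0/7 (124.0.0.0 - 125.255.255.255)
  124.0.0.0/8 (124.0.0.0 - 124.255.255.255)
  124.64.0.0/10 (124.64.0.0 - 124.127.255.255)
  124.96.0.0/11 (124.96.0.0 - 124.127.255.255)
  124.120.192.0/19 (124.120.192.0 - 124.120.223.255)
Most specific is 124.120.192.0/19.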